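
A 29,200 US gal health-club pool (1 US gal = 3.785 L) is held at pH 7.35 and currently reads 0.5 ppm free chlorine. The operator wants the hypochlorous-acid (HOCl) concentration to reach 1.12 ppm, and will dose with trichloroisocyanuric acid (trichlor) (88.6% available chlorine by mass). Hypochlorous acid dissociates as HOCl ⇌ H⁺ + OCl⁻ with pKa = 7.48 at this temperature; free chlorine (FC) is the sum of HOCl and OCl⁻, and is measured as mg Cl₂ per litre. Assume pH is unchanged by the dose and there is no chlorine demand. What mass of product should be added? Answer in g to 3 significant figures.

181 g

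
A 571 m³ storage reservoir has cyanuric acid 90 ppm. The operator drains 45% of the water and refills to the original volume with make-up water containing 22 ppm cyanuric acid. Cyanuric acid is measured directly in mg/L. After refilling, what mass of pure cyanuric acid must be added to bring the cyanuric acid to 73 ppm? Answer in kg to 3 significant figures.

7.77 kg

Volume: 571 m³ = 571,000 L.
After draining 45% and refilling: 90 × 0.55 + 22 × 0.45 = 59.4 ppm.
Deficit to target: 73 − 59.4 = 13.6 mg/L.
Mass: 13.6 mg/L × 571,000 L = 7766 g cyanuric acid.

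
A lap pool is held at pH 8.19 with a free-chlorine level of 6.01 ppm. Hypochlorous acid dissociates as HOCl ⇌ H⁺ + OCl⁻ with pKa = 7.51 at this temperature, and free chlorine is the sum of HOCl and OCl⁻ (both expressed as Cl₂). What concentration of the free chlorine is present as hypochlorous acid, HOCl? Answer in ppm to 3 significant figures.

1.04 ppm

[OCl⁻]/[HOCl] = 10^(pH − pKa) = 10^(8.19 − 7.51) = 10^0.68 = 4.786.
Fraction as HOCl = 1 / (1 + 4.786) = 0.1728.
HOCl = 0.1728 × 6.01 ppm = 1.039 ppm.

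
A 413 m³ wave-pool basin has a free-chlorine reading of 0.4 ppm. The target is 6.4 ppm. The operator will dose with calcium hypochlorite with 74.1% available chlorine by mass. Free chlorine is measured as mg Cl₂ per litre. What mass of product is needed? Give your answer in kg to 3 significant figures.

3.34 kg

Volume: 413 m³ = 413,000 L.
Chlorine deficit: 6.4 − 0.4 = 6 ppm = 6 mg/L as Cl₂.
Cl₂ equivalent needed: 6 mg/L × 413,000 L = 2,478,000 mg = 2478 g.
Product at 74.1% available chlorine: 2478 / 0.741 = 3344 g.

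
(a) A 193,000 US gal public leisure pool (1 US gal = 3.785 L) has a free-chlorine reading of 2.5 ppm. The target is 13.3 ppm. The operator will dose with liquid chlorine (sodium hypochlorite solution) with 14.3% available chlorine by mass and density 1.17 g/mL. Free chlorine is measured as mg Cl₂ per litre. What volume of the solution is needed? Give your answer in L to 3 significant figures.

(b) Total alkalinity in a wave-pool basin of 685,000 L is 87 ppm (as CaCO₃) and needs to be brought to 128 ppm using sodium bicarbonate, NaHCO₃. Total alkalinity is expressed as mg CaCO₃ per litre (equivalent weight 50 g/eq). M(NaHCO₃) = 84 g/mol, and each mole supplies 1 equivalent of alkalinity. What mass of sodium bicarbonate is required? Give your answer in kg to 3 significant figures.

(a) Volume: 193,000 US gal × 3.785 L/gal = 730,505 L.
(a) Chlorine deficit: 13.3 − 2.5 = 10.8 ppm = 10.8 mg/L as Cl₂.
(a) Cl₂ equivalent needed: 10.8 mg/L × 730,505 L = 7,889,000 mg = 7889 g.
(a) Product at 14.3% available chlorine: 7889 / 0.143 = 55,170 g.
(a) Volume at density 1.17 g/mL: 55,170 g ÷ 1.17 g/mL = 47,150 mL.

(b) Alkalinity to add: (128 − 87) = 41 mg/L as CaCO₃ × 685,000 L = 28,080 g as CaCO₃.
(b) Equivalents: 28,080 g ÷ 50 g/eq = 561.7 eq.
(b) NaHCO₃ supplies 1 eq per mole → 561.7 mol.
(b) Mass: 561.7 mol × 84 g/mol = 47,180 g.

(a) 47.2 L; (b) 47.2 kg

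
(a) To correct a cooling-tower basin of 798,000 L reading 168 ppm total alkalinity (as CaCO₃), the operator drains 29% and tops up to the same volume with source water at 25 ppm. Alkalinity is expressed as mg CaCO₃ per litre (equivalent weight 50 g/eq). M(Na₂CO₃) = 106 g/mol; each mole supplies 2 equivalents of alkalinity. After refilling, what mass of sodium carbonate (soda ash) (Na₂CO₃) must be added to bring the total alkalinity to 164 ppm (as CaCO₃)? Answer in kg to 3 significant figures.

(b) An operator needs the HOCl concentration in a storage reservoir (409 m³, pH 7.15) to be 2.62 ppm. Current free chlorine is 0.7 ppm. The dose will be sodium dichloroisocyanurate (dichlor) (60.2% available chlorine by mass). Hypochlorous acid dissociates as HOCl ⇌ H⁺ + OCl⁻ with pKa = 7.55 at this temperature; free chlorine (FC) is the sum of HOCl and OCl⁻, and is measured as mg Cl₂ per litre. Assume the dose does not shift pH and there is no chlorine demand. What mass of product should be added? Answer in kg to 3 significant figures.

(a) 31.7 kg; (b) 2.01 kg

(a) After draining 29% and refilling: 168 × 0.71 + 25 × 0.29 = 126.53 ppm.
(a) Deficit to target: 164 − 126.53 = 37.47 mg/L.
(a) As CaCO₃: 37.47 mg/L × 798,000 L = 29,900 g; ÷ 50 g/eq ÷ 2 = 299 mol Na₂CO₃.
(a) Mass: 299 × 106 = 31,700 g.

(b) Volume: 409 m³ = 409,000 L.
(b) [OCl⁻]/[HOCl] = 10^(pH − pKa) = 10^(7.15 − 7.55) = 0.3981; fraction as HOCl = 1/(1 + 0.3981) = 0.7153.
(b) Free chlorine required for 2.62 ppm HOCl: 2.62 / 0.7153 = 3.663 ppm.
(b) FC to add: 3.663 − 0.7 = 2.963 mg/L as Cl₂.
(b) Cl₂ equivalent: 2.963 mg/L × 409,000 L = 1212 g.
(b) Product at 60.2% available Cl: 1212 / 0.602 = 2013 g.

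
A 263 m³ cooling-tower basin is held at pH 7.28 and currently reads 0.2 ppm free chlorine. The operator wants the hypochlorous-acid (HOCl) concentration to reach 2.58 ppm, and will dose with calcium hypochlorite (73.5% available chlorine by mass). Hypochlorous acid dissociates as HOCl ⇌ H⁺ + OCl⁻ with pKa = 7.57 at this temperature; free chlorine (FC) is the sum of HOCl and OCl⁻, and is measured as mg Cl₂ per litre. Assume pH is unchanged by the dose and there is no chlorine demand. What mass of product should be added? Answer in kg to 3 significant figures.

1.33 kg

Volume: 263 m³ = 263,000 L.
[OCl⁻]/[HOCl] = 10^(pH − pKa) = 10^(7.28 − 7.57) = 0.5129; fraction as HOCl = 1/(1 + 0.5129) = 0.661.
Free chlorine required for 2.58 ppm HOCl: 2.58 / 0.661 = 3.903 ppm.
FC to add: 3.903 − 0.2 = 3.703 mg/L as Cl₂.
Cl₂ equivalent: 3.703 mg/L × 263,000 L = 973.9 g.
Product at 73.5% available Cl: 973.9 / 0.735 = 1325 g.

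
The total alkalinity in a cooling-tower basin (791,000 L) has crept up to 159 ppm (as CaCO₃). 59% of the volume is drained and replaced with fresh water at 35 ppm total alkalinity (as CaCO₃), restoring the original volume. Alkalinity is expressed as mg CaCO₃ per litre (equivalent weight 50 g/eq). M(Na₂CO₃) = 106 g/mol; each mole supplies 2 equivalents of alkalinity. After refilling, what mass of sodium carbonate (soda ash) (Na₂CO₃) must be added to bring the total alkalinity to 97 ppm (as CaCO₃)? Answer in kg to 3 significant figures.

9.36 kg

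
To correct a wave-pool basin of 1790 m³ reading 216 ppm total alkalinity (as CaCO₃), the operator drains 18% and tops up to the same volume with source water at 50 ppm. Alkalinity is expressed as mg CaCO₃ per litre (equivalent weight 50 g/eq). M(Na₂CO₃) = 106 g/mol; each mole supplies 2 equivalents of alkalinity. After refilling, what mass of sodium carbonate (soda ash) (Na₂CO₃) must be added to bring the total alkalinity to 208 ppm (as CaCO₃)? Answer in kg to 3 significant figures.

41.5 kg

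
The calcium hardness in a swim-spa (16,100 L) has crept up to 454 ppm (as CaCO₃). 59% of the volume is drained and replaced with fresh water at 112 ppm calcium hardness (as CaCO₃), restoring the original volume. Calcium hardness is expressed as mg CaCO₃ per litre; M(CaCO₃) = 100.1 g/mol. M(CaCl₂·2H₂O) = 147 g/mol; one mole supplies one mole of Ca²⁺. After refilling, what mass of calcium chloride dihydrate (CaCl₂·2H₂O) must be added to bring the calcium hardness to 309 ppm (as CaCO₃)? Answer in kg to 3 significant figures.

After draining 59% and refilling: 454 × 0.41 + 112 × 0.59 = 252.22 ppm.
Deficit to target: 309 − 252.22 = 56.78 mg/L.
As CaCO₃: 56.78 mg/L × 16,100 L = 914.2 g; ÷ 100.1 = 9.132 mol Ca²⁺.
Mass: 9.132 × 147 = 1342 g.

1.34 kg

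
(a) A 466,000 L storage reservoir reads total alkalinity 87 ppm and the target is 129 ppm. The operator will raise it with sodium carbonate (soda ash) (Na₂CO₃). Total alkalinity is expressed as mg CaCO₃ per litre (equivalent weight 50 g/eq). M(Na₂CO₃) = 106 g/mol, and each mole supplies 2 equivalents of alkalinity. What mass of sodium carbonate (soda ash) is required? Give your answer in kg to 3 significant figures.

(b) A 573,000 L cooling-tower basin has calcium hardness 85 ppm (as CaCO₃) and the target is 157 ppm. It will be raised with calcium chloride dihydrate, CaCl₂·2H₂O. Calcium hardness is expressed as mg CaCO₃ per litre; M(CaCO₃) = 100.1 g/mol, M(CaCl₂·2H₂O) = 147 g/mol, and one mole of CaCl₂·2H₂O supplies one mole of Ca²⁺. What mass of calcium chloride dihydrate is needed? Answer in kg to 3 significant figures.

(a) 20.7 kg; (b) 60.6 kg

(a) Alkalinity to add: (129 − 87) = 42 mg/L as CaCO₃ × 466,000 L = 19,570 g as CaCO₃.
(a) Equivalents: 19,570 g ÷ 50 g/eq = 391.4 eq.
(a) Each mole of Na₂CO₃ supplies 2 eq, so 391.4 / 2 = 195.7 mol.
(a) Mass: 195.7 mol × 106 g/mol = 20,750 g.

(b) Hardness to add: (157 − 85) = 72 mg/L as CaCO₃ × 573,000 L = 41,260 g as CaCO₃.
(b) Moles of Ca²⁺ (1 mol Ca²⁺ ≡ 1 mol CaCO₃): 41,260 / 100.1 g/mol = 412.1 mol.
(b) Mass of CaCl₂·2H₂O: 412.1 × 147 = 60,590 g.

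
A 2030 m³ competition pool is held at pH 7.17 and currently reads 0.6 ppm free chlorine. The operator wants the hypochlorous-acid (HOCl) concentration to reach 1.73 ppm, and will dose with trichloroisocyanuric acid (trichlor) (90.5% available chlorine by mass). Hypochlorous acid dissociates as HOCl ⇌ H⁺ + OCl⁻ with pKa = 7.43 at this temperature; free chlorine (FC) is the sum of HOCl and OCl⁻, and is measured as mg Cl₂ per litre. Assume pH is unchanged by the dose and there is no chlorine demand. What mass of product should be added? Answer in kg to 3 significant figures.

Volume: 2030 m³ = 2,030,000 L.
[OCl⁻]/[HOCl] = 10^(pH − pKa) = 10^(7.17 − 7.43) = 0.5495; fraction as HOCl = 1/(1 + 0.5495) = 0.6454.
Free chlorine required for 1.73 ppm HOCl: 1.73 / 0.6454 = 2.681 ppm.
FC to add: 2.681 − 0.6 = 2.081 mg/L as Cl₂.
Cl₂ equivalent: 2.081 mg/L × 2,030,000 L = 4224 g.
Product at 90.5% available Cl: 4224 / 0.905 = 4667 g.

4.67 kg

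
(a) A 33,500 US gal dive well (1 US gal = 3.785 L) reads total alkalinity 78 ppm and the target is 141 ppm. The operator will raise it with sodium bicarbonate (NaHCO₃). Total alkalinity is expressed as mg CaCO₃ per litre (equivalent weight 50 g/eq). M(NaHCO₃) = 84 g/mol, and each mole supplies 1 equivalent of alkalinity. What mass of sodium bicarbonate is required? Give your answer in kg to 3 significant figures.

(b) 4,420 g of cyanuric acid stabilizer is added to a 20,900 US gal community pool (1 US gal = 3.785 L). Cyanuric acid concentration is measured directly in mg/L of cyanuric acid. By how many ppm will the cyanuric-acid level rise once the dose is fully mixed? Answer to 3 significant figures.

(a) Volume: 33,500 US gal × 3.785 L/gal = 126,798 L.
(a) Alkalinity to add: (141 − 78) = 63 mg/L as CaCO₃ × 126,798 L = 7988 g as CaCO₃.
(a) Equivalents: 7988 g ÷ 50 g/eq = 159.8 eq.
(a) NaHCO₃ supplies 1 eq per mole → 159.8 mol.
(a) Mass: 159.8 mol × 84 g/mol = 13,420 g.

(b) Volume: 20,900 US gal × 3.785 L/gal = 79,106 L.
(b) Rise: 4,420 g / 79,106 L × 1000 = 55.87 mg/L.

(a) 13.4 kg; (b) 55.9 ppm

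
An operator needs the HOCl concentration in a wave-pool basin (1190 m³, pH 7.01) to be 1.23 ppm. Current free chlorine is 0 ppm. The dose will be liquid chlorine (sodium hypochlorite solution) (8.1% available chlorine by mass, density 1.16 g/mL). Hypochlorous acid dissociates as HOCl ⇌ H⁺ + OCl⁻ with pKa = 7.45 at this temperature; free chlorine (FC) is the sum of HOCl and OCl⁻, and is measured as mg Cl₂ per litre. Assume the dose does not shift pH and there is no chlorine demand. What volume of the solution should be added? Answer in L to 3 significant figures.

Volume: 1190 m³ = 1,190,000 L.
[OCl⁻]/[HOCl] = 10^(pH − pKa) = 10^(7.01 − 7.45) = 0.3631; fraction as HOCl = 1/(1 + 0.3631) = 0.7336.
Free chlorine required for 1.23 ppm HOCl: 1.23 / 0.7336 = 1.677 ppm.
FC to add: 1.677 − 0 = 1.677 mg/L as Cl₂.
Cl₂ equivalent: 1.677 mg/L × 1,190,000 L = 1995 g.
Product at 8.1% available Cl: 1995 / 0.081 = 24,630 g.
Volume: 24,630 g ÷ 1.16 g/mL = 21,230 mL.

21.2 L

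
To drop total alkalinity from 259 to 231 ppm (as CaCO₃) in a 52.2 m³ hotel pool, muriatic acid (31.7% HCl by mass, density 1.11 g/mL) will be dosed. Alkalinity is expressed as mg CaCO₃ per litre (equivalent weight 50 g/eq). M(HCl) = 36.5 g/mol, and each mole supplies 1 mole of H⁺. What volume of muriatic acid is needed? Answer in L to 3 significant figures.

3.03 L

Volume: 52.2 m³ = 52,200 L.
Alkalinity to neutralize: (259 − 231) = 28 mg/L as CaCO₃ × 52,200 L = 1462 g as CaCO₃.
Equivalents of H⁺ required: 1462 ÷ 50 g/eq = 29.23 eq = 29.23 mol HCl.
Mass of HCl: 29.23 × 36.5 = 1067 g.
Mass of 31.7% solution: 1067 / 0.317 = 3366 g.
Volume: 3366 g ÷ 1.11 g/mL = 3032 mL.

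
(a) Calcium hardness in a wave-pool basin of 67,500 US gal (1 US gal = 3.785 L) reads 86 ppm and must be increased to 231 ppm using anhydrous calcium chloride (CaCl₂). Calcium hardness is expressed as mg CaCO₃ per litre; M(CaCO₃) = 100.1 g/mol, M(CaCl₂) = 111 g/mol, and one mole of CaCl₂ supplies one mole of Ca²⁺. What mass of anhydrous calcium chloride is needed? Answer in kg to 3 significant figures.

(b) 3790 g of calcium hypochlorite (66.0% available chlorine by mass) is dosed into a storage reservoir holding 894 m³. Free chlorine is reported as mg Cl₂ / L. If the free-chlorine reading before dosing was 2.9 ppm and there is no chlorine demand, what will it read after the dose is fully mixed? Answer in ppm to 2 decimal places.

(a) Volume: 67,500 US gal × 3.785 L/gal = 255,488 L.
(a) Hardness to add: (231 − 86) = 145 mg/L as CaCO₃ × 255,488 L = 37,050 g as CaCO₃.
(a) Moles of Ca²⁺ (1 mol Ca²⁺ ≡ 1 mol CaCO₃): 37,050 / 100.1 g/mol = 370.1 mol.
(a) Mass of CaCl₂: 370.1 × 111 = 41,080 g.

(b) Volume: 894 m³ = 894,000 L.
(b) Available chlorine delivered: 3790 g × 0.66 = 2501 g as Cl₂.
(b) Concentration rise: 2501 g / 894,000 L = 2.798 mg/L = 2.80 ppm.
(b) Final FC: 2.9 + 2.80 = 5.70 ppm.

(a) 41.1 kg; (b) 5.70 ppm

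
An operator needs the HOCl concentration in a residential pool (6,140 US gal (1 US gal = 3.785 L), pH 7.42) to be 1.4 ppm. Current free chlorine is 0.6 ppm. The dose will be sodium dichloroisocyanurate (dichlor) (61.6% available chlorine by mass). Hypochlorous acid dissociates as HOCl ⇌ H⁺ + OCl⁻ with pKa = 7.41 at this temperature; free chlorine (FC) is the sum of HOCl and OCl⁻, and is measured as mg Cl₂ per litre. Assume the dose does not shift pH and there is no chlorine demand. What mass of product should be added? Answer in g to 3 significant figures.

84.2 g

Volume: 6,140 US gal × 3.785 L/gal = 23,240 L.
[OCl⁻]/[HOCl] = 10^(pH − pKa) = 10^(7.42 − 7.41) = 1.023; fraction as HOCl = 1/(1 + 1.023) = 0.4942.
Free chlorine required for 1.4 ppm HOCl: 1.4 / 0.4942 = 2.833 ppm.
FC to add: 2.833 − 0.6 = 2.233 mg/L as Cl₂.
Cl₂ equivalent: 2.233 mg/L × 23,240 L = 51.89 g.
Product at 61.6% available Cl: 51.89 / 0.616 = 84.23 g.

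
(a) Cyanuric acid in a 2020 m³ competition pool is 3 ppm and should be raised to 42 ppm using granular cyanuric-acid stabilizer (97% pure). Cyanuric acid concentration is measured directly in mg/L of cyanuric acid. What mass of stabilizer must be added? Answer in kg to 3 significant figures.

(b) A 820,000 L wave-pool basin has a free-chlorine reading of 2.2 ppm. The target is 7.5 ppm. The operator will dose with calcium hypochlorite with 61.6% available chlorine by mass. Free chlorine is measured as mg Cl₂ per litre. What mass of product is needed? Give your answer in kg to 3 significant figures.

(a) 81.2 kg; (b) 7.06 kg

(a) Volume: 2020 m³ = 2,020,000 L.
(a) CYA to add: (42 − 3) = 39 mg/L × 2,020,000 L = 78,780 g cyanuric acid.
(a) At 97% purity: 78,780 / 0.97 = 81,220 g product.

(b) Chlorine deficit: 7.5 − 2.2 = 5.3 ppm = 5.3 mg/L as Cl₂.
(b) Cl₂ equivalent needed: 5.3 mg/L × 820,000 L = 4,346,000 mg = 4346 g.
(b) Product at 61.6% available chlorine: 4346 / 0.616 = 7055 g.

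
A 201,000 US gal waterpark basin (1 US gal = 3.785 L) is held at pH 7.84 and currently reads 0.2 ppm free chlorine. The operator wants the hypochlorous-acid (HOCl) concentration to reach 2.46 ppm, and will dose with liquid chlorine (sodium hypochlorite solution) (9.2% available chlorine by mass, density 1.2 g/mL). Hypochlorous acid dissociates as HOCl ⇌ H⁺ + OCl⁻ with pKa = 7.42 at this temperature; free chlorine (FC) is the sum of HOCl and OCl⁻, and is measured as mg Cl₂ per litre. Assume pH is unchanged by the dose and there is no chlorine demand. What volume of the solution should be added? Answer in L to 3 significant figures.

Volume: 201,000 US gal × 3.785 L/gal = 760,785 L.
[OCl⁻]/[HOCl] = 10^(pH − pKa) = 10^(7.84 − 7.42) = 2.63; fraction as HOCl = 1/(1 + 2.63) = 0.2755.
Free chlorine required for 2.46 ppm HOCl: 2.46 / 0.2755 = 8.93 ppm.
FC to add: 8.93 − 0.2 = 8.73 mg/L as Cl₂.
Cl₂ equivalent: 8.73 mg/L × 760,785 L = 6642 g.
Product at 9.2% available Cl: 6642 / 0.092 = 72,200 g.
Volume: 72,200 g ÷ 1.2 g/mL = 60,160 mL.

60.2 L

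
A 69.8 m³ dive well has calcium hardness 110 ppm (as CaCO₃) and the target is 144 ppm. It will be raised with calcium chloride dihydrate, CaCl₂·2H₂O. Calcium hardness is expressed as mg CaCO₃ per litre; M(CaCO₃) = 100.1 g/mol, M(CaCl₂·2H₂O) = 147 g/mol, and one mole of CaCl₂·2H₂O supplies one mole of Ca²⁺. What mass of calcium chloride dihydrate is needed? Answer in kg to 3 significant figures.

3.49 kg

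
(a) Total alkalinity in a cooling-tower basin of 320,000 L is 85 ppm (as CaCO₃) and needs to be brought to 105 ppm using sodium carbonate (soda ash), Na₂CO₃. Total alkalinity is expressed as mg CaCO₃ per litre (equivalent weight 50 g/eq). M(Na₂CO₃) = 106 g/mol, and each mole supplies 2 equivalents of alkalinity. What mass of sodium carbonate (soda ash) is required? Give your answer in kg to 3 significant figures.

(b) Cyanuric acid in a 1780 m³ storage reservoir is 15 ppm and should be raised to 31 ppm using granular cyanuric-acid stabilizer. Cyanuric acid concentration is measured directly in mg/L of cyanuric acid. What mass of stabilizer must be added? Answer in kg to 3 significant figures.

(a) Alkalinity to add: (105 − 85) = 20 mg/L as CaCO₃ × 320,000 L = 6400 g as CaCO₃.
(a) Equivalents: 6400 g ÷ 50 g/eq = 128 eq.
(a) Each mole of Na₂CO₃ supplies 2 eq, so 128 / 2 = 64 mol.
(a) Mass: 64 mol × 106 g/mol = 6784 g.

(b) Volume: 1780 m³ = 1,780,000 L.
(b) CYA to add: (31 − 15) = 16 mg/L × 1,780,000 L = 28,480 g cyanuric acid.

(a) 6.78 kg; (b) 28.5 kg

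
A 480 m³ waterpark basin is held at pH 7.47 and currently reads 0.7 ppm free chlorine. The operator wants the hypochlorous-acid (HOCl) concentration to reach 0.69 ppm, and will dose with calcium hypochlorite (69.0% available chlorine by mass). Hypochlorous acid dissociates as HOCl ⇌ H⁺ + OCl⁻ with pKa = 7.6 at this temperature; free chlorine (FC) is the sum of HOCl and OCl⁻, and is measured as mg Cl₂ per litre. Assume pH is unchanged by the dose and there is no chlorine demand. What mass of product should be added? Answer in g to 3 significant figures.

Volume: 480 m³ = 480,000 L.
[OCl⁻]/[HOCl] = 10^(pH − pKa) = 10^(7.47 − 7.6) = 0.7413; fraction as HOCl = 1/(1 + 0.7413) = 0.5743.
Free chlorine required for 0.69 ppm HOCl: 0.69 / 0.5743 = 1.202 ppm.
FC to add: 1.202 − 0.7 = 0.5015 mg/L as Cl₂.
Cl₂ equivalent: 0.5015 mg/L × 480,000 L = 240.7 g.
Product at 69.0% available Cl: 240.7 / 0.69 = 348.9 g.

349 g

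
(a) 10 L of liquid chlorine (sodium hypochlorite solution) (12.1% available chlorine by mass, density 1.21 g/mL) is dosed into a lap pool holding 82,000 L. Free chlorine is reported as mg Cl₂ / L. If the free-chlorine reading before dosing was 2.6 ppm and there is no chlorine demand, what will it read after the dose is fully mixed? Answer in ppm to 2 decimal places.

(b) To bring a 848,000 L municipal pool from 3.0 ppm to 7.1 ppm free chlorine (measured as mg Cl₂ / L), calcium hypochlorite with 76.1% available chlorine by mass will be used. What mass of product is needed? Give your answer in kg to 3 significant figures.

(a) 20.45 ppm; (b) 4.57 kg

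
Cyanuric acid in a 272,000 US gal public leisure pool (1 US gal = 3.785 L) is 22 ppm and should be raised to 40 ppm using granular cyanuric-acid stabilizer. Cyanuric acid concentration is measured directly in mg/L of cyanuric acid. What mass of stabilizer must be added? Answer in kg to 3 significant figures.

18.5 kg

Volume: 272,000 US gal × 3.785 L/gal = 1,029,520 L.
CYA to add: (40 − 22) = 18 mg/L × 1,029,520 L = 18,530 g cyanuric acid.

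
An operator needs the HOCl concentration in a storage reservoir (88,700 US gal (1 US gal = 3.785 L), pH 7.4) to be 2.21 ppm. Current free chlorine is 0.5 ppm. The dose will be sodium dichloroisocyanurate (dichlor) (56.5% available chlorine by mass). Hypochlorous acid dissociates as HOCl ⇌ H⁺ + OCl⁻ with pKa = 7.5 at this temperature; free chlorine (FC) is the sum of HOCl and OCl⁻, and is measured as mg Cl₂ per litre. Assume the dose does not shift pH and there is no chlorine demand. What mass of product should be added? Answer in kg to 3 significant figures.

2.06 kg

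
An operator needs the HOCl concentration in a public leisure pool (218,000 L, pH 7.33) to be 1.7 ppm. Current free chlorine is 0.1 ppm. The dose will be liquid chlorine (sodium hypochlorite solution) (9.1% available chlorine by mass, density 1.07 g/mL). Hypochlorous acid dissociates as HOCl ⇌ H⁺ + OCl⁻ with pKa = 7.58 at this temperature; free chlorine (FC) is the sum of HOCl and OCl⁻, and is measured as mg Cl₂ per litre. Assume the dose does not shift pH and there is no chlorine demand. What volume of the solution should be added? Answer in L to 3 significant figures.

5.72 L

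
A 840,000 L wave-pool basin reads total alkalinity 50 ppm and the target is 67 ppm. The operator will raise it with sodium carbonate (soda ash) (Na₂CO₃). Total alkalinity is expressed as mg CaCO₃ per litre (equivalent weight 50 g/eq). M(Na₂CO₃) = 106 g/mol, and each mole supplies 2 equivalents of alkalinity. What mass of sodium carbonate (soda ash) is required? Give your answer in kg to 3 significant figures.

15.1 kg

Alkalinity to add: (67 − 50) = 17 mg/L as CaCO₃ × 840,000 L = 14,280 g as CaCO₃.
Equivalents: 14,280 g ÷ 50 g/eq = 285.6 eq.
Each mole of Na₂CO₃ supplies 2 eq, so 285.6 / 2 = 142.8 mol.
Mass: 142.8 mol × 106 g/mol = 15,140 g.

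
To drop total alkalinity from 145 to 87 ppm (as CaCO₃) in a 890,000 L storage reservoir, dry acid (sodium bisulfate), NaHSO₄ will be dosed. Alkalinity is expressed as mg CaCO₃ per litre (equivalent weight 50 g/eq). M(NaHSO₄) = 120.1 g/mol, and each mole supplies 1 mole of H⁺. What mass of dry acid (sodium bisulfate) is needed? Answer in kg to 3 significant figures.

124 kg

Alkalinity to neutralize: (145 − 87) = 58 mg/L as CaCO₃ × 890,000 L = 51,620 g as CaCO₃.
Equivalents of H⁺ required: 51,620 ÷ 50 g/eq = 1032 eq = 1032 mol NaHSO₄.
Mass of NaHSO₄: 1032 × 120.1 = 124,000 g.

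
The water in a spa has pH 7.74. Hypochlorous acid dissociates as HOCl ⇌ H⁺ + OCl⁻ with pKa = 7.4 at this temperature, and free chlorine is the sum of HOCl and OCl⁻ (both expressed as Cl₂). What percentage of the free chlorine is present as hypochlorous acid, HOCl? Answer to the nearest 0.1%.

[OCl⁻]/[HOCl] = 10^(pH − pKa) = 10^(7.74 − 7.4) = 10^0.34 = 2.188.
Fraction as HOCl = 1 / (1 + 2.188) = 0.3137.

31.4%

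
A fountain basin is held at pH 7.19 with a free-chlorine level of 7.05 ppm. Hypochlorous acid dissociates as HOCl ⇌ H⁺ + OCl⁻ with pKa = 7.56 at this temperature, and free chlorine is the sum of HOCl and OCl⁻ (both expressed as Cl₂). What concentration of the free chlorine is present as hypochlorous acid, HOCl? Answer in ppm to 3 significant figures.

4.94 ppm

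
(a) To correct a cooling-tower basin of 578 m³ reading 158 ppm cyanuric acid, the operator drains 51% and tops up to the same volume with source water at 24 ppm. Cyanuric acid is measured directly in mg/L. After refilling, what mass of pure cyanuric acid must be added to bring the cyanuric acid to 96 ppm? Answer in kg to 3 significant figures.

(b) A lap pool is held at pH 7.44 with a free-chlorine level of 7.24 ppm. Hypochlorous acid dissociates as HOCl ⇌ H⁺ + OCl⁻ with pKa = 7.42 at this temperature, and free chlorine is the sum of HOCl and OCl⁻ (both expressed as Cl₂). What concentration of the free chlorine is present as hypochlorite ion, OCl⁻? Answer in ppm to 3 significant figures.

(a) 3.66 kg; (b) 3.70 ppm

(a) Volume: 578 m³ = 578,000 L.
(a) After draining 51% and refilling: 158 × 0.49 + 24 × 0.51 = 89.66 ppm.
(a) Deficit to target: 96 − 89.66 = 6.34 mg/L.
(a) Mass: 6.34 mg/L × 578,000 L = 3665 g cyanuric acid.

(b) [OCl⁻]/[HOCl] = 10^(pH − pKa) = 10^(7.44 − 7.42) = 10^0.02 = 1.047.
(b) Fraction as HOCl = 1 / (1 + 1.047) = 0.4885.
(b) OCl⁻ = (1 − 0.4885) × 7.24 ppm = 3.703 ppm.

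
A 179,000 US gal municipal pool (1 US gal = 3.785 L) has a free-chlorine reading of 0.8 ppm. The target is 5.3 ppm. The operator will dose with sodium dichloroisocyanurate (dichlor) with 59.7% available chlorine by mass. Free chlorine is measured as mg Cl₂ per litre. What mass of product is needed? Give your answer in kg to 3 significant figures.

5.11 kg

Volume: 179,000 US gal × 3.785 L/gal = 677,515 L.
Chlorine deficit: 5.3 − 0.8 = 4.5 ppm = 4.5 mg/L as Cl₂.
Cl₂ equivalent needed: 4.5 mg/L × 677,515 L = 3,049,000 mg = 3049 g.
Product at 59.7% available chlorine: 3049 / 0.597 = 5107 g.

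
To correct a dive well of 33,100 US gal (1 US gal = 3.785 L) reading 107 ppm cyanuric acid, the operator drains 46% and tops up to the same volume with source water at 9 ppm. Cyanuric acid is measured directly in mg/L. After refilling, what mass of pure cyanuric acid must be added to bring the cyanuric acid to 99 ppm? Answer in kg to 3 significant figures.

Volume: 33,100 US gal × 3.785 L/gal = 125,284 L.
After draining 46% and refilling: 107 × 0.54 + 9 × 0.46 = 61.92 ppm.
Deficit to target: 99 − 61.92 = 37.08 mg/L.
Mass: 37.08 mg/L × 125,284 L = 4646 g cyanuric acid.

4.65 kg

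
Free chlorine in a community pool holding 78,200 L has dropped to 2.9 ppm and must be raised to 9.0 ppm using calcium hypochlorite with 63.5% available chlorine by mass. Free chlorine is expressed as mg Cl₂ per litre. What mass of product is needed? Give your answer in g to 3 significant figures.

Chlorine deficit: 9.0 − 2.9 = 6.1 ppm = 6.1 mg/L as Cl₂.
Cl₂ equivalent needed: 6.1 mg/L × 78,200 L = 477,000 mg = 477 g.
Product at 63.5% available chlorine: 477 / 0.635 = 751.2 g.

751 g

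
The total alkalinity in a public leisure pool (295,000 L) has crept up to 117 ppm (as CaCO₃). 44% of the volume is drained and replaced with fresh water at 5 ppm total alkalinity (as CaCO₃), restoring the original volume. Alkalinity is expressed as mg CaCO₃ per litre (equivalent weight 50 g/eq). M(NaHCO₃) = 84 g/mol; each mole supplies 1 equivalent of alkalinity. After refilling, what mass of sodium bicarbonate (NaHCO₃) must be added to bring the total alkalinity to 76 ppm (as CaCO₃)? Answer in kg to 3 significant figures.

4.10 kg

After draining 44% and refilling: 117 × 0.56 + 5 × 0.44 = 67.72 ppm.
Deficit to target: 76 − 67.72 = 8.28 mg/L.
As CaCO₃: 8.28 mg/L × 295,000 L = 2443 g; ÷ 50 g/eq ÷ 1 = 48.85 mol NaHCO₃.
Mass: 48.85 × 84 = 4104 g.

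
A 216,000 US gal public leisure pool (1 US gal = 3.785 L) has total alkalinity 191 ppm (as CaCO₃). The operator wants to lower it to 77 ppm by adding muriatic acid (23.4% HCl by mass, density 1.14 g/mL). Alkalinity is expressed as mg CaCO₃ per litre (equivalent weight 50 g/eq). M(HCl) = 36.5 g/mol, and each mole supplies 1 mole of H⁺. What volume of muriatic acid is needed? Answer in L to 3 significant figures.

Volume: 216,000 US gal × 3.785 L/gal = 817,560 L.
Alkalinity to neutralize: (191 − 77) = 114 mg/L as CaCO₃ × 817,560 L = 93,200 g as CaCO₃.
Equivalents of H⁺ required: 93,200 ÷ 50 g/eq = 1864 eq = 1864 mol HCl.
Mass of HCl: 1864 × 36.5 = 68,040 g.
Mass of 23.4% solution: 68,040 / 0.234 = 290,800 g.
Volume: 290,800 g ÷ 1.14 g/mL = 255,100 mL.

255 L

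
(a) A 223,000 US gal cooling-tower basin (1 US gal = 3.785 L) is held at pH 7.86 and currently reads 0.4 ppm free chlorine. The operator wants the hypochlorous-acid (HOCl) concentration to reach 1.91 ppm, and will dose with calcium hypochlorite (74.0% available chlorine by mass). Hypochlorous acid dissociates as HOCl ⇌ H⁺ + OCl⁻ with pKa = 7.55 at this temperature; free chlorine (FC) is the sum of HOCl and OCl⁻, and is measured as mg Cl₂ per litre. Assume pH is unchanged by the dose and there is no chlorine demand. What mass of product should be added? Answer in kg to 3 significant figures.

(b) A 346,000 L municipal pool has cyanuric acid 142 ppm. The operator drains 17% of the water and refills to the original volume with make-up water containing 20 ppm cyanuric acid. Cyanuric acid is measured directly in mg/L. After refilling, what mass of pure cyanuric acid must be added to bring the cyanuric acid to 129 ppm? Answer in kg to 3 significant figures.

(a) 6.17 kg; (b) 2.68 kg

(a) Volume: 223,000 US gal × 3.785 L/gal = 844,055 L.
(a) [OCl⁻]/[HOCl] = 10^(pH − pKa) = 10^(7.86 − 7.55) = 2.042; fraction as HOCl = 1/(1 + 2.042) = 0.3288.
(a) Free chlorine required for 1.91 ppm HOCl: 1.91 / 0.3288 = 5.81 ppm.
(a) FC to add: 5.81 − 0.4 = 5.41 mg/L as Cl₂.
(a) Cl₂ equivalent: 5.41 mg/L × 844,055 L = 4566 g.
(a) Product at 74.0% available Cl: 4566 / 0.74 = 6170 g.

(b) After draining 17% and refilling: 142 × 0.83 + 20 × 0.17 = 121.26 ppm.
(b) Deficit to target: 129 − 121.26 = 7.74 mg/L.
(b) Mass: 7.74 mg/L × 346,000 L = 2678 g cyanuric acid.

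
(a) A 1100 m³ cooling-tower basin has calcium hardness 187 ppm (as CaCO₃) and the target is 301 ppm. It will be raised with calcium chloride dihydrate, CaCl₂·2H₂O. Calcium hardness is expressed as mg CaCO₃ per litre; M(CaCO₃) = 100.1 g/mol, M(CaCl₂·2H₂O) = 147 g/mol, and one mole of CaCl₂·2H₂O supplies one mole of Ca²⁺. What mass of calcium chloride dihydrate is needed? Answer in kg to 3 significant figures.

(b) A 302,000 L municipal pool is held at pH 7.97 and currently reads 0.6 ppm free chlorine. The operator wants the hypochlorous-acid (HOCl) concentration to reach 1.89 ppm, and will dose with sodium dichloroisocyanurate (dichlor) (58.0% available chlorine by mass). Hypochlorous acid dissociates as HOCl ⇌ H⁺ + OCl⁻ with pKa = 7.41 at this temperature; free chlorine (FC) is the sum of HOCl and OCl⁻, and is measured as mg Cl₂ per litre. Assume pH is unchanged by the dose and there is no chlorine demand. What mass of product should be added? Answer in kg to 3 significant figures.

(a) Volume: 1100 m³ = 1,100,000 L.
(a) Hardness to add: (301 − 187) = 114 mg/L as CaCO₃ × 1,100,000 L = 125,400 g as CaCO₃.
(a) Moles of Ca²⁺ (1 mol Ca²⁺ ≡ 1 mol CaCO₃): 125,400 / 100.1 g/mol = 1253 mol.
(a) Mass of CaCl₂·2H₂O: 1253 × 147 = 184,200 g.

(b) [OCl⁻]/[HOCl] = 10^(pH − pKa) = 10^(7.97 − 7.41) = 3.631; fraction as HOCl = 1/(1 + 3.631) = 0.2159.
(b) Free chlorine required for 1.89 ppm HOCl: 1.89 / 0.2159 = 8.752 ppm.
(b) FC to add: 8.752 − 0.6 = 8.152 mg/L as Cl₂.
(b) Cl₂ equivalent: 8.152 mg/L × 302,000 L = 2462 g.
(b) Product at 58.0% available Cl: 2462 / 0.58 = 4245 g.

(a) 184 kg; (b) 4.24 kg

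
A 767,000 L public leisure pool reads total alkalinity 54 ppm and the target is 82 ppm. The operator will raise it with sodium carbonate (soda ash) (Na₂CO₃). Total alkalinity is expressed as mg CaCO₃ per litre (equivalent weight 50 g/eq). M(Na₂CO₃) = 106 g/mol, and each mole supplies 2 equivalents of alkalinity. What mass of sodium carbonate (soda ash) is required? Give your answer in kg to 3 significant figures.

Alkalinity to add: (82 − 54) = 28 mg/L as CaCO₃ × 767,000 L = 21,480 g as CaCO₃.
Equivalents: 21,480 g ÷ 50 g/eq = 429.5 eq.
Each mole of Na₂CO₃ supplies 2 eq, so 429.5 / 2 = 214.8 mol.
Mass: 214.8 mol × 106 g/mol = 22,760 g.

22.8 kg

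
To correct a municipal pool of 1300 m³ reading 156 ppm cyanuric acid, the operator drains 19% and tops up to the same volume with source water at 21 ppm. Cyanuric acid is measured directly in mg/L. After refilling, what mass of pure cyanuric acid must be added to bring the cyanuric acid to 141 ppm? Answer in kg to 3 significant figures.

13.8 kg

Volume: 1300 m³ = 1,300,000 L.
After draining 19% and refilling: 156 × 0.81 + 21 × 0.19 = 130.35 ppm.
Deficit to target: 141 − 130.35 = 10.65 mg/L.
Mass: 10.65 mg/L × 1,300,000 L = 13,840 g cyanuric acid.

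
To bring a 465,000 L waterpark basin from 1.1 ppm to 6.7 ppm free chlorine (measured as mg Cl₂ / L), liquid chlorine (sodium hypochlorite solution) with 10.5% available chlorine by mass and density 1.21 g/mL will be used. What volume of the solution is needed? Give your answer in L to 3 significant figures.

Chlorine deficit: 6.7 − 1.1 = 5.6 ppm = 5.6 mg/L as Cl₂.
Cl₂ equivalent needed: 5.6 mg/L × 465,000 L = 2,604,000 mg = 2604 g.
Product at 10.5% available chlorine: 2604 / 0.105 = 24,800 g.
Volume at density 1.21 g/mL: 24,800 g ÷ 1.21 g/mL = 20,500 mL.

20.5 L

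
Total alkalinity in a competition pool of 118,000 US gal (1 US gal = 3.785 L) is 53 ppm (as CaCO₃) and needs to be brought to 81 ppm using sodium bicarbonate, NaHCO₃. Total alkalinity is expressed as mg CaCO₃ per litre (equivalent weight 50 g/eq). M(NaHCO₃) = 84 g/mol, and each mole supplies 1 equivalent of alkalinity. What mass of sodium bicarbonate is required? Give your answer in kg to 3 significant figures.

Volume: 118,000 US gal × 3.785 L/gal = 446,630 L.
Alkalinity to add: (81 − 53) = 28 mg/L as CaCO₃ × 446,630 L = 12,510 g as CaCO₃.
Equivalents: 12,510 g ÷ 50 g/eq = 250.1 eq.
NaHCO₃ supplies 1 eq per mole → 250.1 mol.
Mass: 250.1 mol × 84 g/mol = 21,010 g.

21.0 kg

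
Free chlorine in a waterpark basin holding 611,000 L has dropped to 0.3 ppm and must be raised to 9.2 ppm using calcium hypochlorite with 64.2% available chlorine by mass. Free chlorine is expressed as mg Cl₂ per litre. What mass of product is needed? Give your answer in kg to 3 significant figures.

Chlorine deficit: 9.2 − 0.3 = 8.9 ppm = 8.9 mg/L as Cl₂.
Cl₂ equivalent needed: 8.9 mg/L × 611,000 L = 5,438,000 mg = 5438 g.
Product at 64.2% available chlorine: 5438 / 0.642 = 8470 g.

8.47 kg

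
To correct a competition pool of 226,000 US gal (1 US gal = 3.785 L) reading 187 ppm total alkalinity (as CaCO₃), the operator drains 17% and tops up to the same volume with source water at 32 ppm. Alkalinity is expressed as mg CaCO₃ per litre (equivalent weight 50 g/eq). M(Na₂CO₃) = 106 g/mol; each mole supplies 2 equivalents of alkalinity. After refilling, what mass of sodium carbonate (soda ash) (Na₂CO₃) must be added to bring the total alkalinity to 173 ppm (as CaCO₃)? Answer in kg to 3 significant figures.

11.2 kg

Volume: 226,000 US gal × 3.785 L/gal = 855,410 L.
After draining 17% and refilling: 187 × 0.83 + 32 × 0.17 = 160.65 ppm.
Deficit to target: 173 − 160.65 = 12.35 mg/L.
As CaCO₃: 12.35 mg/L × 855,410 L = 10,560 g; ÷ 50 g/eq ÷ 2 = 105.6 mol Na₂CO₃.
Mass: 105.6 × 106 = 11,200 g.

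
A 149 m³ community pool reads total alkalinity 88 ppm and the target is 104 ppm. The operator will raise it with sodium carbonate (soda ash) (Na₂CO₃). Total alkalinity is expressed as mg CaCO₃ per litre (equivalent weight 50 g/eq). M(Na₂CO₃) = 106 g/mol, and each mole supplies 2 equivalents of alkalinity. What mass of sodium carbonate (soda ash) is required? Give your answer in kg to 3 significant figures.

2.53 kg

Volume: 149 m³ = 149,000 L.
Alkalinity to add: (104 − 88) = 16 mg/L as CaCO₃ × 149,000 L = 2384 g as CaCO₃.
Equivalents: 2384 g ÷ 50 g/eq = 47.68 eq.
Each mole of Na₂CO₃ supplies 2 eq, so 47.68 / 2 = 23.84 mol.
Mass: 23.84 mol × 106 g/mol = 2527 g.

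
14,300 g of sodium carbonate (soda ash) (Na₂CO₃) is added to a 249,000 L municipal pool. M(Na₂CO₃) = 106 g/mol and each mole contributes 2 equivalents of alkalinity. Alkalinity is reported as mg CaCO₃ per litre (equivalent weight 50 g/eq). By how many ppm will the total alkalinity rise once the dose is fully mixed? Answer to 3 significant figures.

54.2 ppm

Moles of Na₂CO₃: 14,300 g ÷ 106 g/mol = 134.9 mol → 269.8 eq of alkalinity.
As CaCO₃: 269.8 eq × 50 g/eq = 13,490 g.
Rise: 13,490 g / 249,000 L × 1000 = 54.18 mg/L.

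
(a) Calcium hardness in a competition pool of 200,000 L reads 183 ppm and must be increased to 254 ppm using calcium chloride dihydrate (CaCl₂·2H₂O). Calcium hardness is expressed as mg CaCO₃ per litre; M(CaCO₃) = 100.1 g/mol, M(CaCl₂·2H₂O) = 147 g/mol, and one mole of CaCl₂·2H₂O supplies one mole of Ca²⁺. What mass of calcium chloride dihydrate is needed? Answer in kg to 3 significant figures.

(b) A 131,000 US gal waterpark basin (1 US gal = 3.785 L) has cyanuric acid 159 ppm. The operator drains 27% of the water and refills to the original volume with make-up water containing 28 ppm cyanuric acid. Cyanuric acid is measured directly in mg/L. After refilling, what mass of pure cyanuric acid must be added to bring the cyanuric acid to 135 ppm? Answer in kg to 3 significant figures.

(a) Hardness to add: (254 − 183) = 71 mg/L as CaCO₃ × 200,000 L = 14,200 g as CaCO₃.
(a) Moles of Ca²⁺ (1 mol Ca²⁺ ≡ 1 mol CaCO₃): 14,200 / 100.1 g/mol = 141.9 mol.
(a) Mass of CaCl₂·2H₂O: 141.9 × 147 = 20,850 g.

(b) Volume: 131,000 US gal × 3.785 L/gal = 495,835 L.
(b) After draining 27% and refilling: 159 × 0.73 + 28 × 0.27 = 123.63 ppm.
(b) Deficit to target: 135 − 123.63 = 11.37 mg/L.
(b) Mass: 11.37 mg/L × 495,835 L = 5638 g cyanuric acid.

(a) 20.9 kg; (b) 5.64 kg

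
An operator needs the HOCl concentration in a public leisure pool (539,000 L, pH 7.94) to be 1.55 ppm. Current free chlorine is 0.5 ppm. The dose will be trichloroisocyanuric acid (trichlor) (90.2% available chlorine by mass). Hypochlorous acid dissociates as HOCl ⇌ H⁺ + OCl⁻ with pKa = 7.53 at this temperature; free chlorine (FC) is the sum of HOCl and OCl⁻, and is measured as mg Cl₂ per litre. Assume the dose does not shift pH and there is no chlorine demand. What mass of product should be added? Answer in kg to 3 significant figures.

3.01 kg

[OCl⁻]/[HOCl] = 10^(pH − pKa) = 10^(7.94 − 7.53) = 2.57; fraction as HOCl = 1/(1 + 2.57) = 0.2801.
Free chlorine required for 1.55 ppm HOCl: 1.55 / 0.2801 = 5.534 ppm.
FC to add: 5.534 − 0.5 = 5.034 mg/L as Cl₂.
Cl₂ equivalent: 5.034 mg/L × 539,000 L = 2713 g.
Product at 90.2% available Cl: 2713 / 0.902 = 3008 g.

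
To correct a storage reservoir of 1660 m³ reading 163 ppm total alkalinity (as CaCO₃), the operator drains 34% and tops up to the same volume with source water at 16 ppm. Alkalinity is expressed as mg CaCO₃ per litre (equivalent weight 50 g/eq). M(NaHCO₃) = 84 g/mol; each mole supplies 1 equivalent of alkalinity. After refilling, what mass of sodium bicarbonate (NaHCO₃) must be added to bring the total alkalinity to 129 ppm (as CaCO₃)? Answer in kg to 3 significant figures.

Volume: 1660 m³ = 1,660,000 L.
After draining 34% and refilling: 163 × 0.66 + 16 × 0.34 = 113.02 ppm.
Deficit to target: 129 − 113.02 = 15.98 mg/L.
As CaCO₃: 15.98 mg/L × 1,660,000 L = 26,530 g; ÷ 50 g/eq ÷ 1 = 530.5 mol NaHCO₃.
Mass: 530.5 × 84 = 44,570 g.

44.6 kg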